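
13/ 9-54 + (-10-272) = -3011/ 9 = -334.56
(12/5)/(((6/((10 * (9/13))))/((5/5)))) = 36/13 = 2.77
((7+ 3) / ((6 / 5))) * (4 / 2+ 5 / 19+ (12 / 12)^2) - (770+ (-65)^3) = 15611285 / 57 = 273882.19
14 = 14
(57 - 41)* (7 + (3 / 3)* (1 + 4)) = 192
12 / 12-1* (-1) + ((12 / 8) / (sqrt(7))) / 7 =3* sqrt(7) / 98 + 2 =2.08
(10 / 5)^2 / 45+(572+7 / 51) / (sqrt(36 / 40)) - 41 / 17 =-1777 / 765+29179 * sqrt(10) / 153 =600.76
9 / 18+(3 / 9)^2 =11 / 18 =0.61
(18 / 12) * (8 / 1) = 12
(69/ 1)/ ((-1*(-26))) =69/ 26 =2.65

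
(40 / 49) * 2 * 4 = 320 / 49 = 6.53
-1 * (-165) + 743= 908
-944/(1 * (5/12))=-11328/5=-2265.60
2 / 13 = 0.15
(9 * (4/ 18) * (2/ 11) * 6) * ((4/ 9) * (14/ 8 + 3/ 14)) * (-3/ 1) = -40/ 7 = -5.71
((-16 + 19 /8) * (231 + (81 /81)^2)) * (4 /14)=-6322 /7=-903.14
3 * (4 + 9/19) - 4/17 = 4259/323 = 13.19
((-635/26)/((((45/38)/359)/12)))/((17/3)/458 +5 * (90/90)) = -17725.72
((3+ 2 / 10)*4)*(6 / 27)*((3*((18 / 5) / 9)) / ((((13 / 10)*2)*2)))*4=512 / 195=2.63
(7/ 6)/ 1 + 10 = 67/ 6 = 11.17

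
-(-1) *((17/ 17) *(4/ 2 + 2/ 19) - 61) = -1119/ 19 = -58.89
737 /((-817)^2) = 737 /667489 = 0.00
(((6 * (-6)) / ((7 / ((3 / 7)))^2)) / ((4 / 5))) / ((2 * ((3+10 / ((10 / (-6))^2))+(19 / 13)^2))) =-342225 / 35448364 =-0.01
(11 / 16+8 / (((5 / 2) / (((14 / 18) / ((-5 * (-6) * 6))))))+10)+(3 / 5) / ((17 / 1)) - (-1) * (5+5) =11421731 / 550800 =20.74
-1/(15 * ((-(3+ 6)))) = 1/135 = 0.01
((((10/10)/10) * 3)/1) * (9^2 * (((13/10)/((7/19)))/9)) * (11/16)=73359/11200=6.55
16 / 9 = 1.78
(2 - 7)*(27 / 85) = -27 / 17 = -1.59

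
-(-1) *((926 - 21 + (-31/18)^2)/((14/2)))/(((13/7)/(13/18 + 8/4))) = 14414869/75816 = 190.13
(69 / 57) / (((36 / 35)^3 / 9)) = 986125 / 98496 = 10.01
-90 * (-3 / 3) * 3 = 270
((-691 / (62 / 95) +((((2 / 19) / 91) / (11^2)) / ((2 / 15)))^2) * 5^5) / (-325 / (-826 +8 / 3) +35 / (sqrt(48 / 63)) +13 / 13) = 1903479756481382937500 / 662377596246907541 - 89786780966102968750 * sqrt(21) / 4980282678548177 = -79743.03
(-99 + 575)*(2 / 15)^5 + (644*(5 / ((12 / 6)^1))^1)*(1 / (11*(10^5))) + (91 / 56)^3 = 18443861929 / 4276800000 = 4.31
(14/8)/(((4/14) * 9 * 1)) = 0.68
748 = 748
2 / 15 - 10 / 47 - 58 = -40946 / 705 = -58.08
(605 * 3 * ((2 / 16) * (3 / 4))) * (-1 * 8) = -5445 / 4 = -1361.25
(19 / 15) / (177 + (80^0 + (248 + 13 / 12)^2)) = 912 / 44798765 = 0.00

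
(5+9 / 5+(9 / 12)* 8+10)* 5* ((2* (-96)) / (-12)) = 1824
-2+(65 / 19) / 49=-1797 / 931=-1.93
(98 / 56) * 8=14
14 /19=0.74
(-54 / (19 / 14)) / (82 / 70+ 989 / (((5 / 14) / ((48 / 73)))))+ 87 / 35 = 7627521297 / 3095740585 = 2.46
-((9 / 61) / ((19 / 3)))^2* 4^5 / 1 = -746496 / 1343281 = -0.56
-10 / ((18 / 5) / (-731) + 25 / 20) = -146200 / 18203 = -8.03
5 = 5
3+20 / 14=31 / 7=4.43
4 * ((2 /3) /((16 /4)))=2 /3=0.67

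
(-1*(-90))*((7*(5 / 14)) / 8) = 225 / 8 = 28.12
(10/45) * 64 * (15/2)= 106.67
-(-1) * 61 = 61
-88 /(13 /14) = -1232 /13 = -94.77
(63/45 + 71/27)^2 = 295936/18225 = 16.24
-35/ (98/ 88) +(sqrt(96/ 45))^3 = -220/ 7 +128 * sqrt(30)/ 225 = -28.31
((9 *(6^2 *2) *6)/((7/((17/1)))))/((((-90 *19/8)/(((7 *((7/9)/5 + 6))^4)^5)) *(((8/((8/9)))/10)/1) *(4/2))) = -87717659842047421179989648907263979964422541085699814105231186728384/7343153753982596308994293212890625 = -11945502270665830458439330000000000.00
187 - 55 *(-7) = 572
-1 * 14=-14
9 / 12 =3 / 4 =0.75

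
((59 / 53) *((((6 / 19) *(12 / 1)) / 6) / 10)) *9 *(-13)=-41418 / 5035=-8.23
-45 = -45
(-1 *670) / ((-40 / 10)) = 335 / 2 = 167.50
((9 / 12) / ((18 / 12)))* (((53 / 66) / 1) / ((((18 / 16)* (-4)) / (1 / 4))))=-53 / 2376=-0.02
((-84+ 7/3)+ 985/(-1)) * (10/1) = -32000/3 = -10666.67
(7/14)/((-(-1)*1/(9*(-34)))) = -153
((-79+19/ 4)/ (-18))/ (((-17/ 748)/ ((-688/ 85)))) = 124872/ 85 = 1469.08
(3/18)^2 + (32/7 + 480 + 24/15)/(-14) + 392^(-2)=-239937667/6914880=-34.70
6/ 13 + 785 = 10211/ 13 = 785.46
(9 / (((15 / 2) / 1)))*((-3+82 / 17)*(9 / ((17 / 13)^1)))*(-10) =-43524 / 289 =-150.60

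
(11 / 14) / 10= 11 / 140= 0.08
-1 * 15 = -15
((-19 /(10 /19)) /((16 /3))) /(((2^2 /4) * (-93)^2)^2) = -361 /3989610720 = -0.00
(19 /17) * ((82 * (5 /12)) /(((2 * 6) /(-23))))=-89585 /1224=-73.19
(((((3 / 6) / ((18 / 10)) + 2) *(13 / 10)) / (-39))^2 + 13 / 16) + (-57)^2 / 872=18054263 / 3973050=4.54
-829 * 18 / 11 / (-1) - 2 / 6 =44755 / 33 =1356.21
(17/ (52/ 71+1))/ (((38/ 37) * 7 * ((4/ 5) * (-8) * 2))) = -223295/ 2093952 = -0.11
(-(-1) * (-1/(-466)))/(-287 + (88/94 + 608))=47/7051046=0.00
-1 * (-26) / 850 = 13 / 425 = 0.03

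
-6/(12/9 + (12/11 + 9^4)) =-0.00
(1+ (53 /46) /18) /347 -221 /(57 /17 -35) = 539960095 /77288004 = 6.99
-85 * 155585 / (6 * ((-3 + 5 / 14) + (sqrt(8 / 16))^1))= 648011525 * sqrt(2) / 3813 + 3425203775 / 3813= 1138638.99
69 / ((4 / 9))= 621 / 4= 155.25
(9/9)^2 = 1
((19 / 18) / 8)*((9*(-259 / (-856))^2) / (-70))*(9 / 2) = -1638693 / 234475520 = -0.01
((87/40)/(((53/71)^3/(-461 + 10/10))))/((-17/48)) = 17188317864/2530909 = 6791.36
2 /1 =2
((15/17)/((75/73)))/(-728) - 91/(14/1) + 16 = 587787/61880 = 9.50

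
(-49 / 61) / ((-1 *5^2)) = 49 / 1525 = 0.03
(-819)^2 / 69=223587 / 23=9721.17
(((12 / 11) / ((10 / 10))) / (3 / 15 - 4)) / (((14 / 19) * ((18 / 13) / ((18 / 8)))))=-195 / 308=-0.63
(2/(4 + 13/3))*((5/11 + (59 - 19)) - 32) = 558/275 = 2.03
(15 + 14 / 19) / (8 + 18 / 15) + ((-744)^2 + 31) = 553568.71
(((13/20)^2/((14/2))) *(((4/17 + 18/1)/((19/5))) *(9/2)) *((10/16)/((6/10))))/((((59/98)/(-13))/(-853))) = 30500017275/1219648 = 25007.23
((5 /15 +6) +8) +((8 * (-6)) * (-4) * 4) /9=299 /3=99.67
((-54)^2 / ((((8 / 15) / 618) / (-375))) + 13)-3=-1267093115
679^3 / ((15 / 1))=313046839 / 15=20869789.27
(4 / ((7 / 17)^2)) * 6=6936 / 49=141.55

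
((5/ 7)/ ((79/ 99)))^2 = 0.80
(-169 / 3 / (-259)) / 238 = 169 / 184926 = 0.00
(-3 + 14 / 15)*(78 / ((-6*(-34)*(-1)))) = 403 / 510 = 0.79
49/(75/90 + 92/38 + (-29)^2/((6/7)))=133/2672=0.05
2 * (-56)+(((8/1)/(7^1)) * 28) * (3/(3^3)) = -976/9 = -108.44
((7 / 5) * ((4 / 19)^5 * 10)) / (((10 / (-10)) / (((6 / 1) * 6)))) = -516096 / 2476099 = -0.21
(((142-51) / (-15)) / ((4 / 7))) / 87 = -637 / 5220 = -0.12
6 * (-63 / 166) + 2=-23 / 83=-0.28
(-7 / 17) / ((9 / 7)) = -49 / 153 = -0.32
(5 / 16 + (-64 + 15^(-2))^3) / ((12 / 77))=-3677961553270543 / 2187000000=-1681738.25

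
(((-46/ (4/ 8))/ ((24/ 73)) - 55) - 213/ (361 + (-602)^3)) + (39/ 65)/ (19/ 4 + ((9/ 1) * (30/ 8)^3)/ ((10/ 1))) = -14645198092622687/ 43740271155030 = -334.82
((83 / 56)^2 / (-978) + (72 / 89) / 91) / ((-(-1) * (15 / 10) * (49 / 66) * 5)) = 51866749 / 43469471136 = 0.00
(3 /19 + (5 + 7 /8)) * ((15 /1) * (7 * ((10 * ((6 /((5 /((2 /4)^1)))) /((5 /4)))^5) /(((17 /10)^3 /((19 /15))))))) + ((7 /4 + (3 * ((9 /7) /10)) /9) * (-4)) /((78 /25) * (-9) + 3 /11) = 172058419160389 /4109187140625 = 41.87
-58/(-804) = 29/402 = 0.07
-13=-13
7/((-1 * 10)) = -0.70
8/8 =1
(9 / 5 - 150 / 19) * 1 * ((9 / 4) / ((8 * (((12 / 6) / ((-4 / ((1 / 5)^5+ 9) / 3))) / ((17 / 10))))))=3691125 / 17100608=0.22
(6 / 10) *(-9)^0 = 3 / 5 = 0.60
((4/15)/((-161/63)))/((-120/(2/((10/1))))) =1/5750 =0.00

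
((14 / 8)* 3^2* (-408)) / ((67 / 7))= -44982 / 67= -671.37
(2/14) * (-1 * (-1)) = 1/7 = 0.14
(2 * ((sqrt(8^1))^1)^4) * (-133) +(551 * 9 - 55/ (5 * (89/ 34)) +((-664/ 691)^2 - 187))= -520797990018/ 42495809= -12255.28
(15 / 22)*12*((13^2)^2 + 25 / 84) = 35987235 / 154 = 233683.34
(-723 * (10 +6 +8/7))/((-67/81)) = 7027560/469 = 14984.14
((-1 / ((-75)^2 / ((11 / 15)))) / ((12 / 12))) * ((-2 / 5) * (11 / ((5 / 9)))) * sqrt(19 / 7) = 242 * sqrt(133) / 1640625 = 0.00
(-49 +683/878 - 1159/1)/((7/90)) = -47697345/3073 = -15521.43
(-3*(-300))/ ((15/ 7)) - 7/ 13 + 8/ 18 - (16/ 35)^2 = 60153073/ 143325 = 419.70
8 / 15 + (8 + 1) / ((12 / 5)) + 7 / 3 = 397 / 60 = 6.62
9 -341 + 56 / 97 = -32148 / 97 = -331.42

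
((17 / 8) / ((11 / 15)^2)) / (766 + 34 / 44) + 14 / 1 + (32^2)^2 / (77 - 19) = 129815628903 / 7174948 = 18092.90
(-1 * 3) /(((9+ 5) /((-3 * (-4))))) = -18 /7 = -2.57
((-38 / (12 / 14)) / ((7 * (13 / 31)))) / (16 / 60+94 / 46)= -67735 / 10361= -6.54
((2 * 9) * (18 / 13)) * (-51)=-16524 / 13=-1271.08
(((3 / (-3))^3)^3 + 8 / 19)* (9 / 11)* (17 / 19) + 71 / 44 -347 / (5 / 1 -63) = 3303945 / 460636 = 7.17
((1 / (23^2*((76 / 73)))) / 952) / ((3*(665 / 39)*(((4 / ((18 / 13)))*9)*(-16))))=-0.00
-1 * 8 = -8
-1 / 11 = -0.09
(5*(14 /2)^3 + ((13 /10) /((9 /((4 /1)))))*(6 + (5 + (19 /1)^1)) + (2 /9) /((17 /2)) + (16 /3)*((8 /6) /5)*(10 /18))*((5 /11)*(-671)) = -727896835 /1377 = -528610.63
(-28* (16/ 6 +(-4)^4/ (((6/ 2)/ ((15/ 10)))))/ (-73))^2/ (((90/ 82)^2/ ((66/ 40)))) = 556914600704/ 161868375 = 3440.54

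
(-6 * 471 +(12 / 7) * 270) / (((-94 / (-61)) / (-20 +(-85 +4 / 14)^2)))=-176923381239 / 16121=-10974715.04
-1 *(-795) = 795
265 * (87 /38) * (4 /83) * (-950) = -2305500 /83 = -27777.11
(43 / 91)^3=79507 / 753571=0.11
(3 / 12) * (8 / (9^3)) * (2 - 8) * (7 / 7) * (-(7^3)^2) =1936.61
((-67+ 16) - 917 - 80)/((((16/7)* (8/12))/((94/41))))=-129297/82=-1576.79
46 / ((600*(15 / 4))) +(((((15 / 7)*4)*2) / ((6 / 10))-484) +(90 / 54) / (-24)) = -3188343 / 7000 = -455.48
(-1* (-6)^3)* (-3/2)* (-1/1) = 324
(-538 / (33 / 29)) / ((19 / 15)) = -78010 / 209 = -373.25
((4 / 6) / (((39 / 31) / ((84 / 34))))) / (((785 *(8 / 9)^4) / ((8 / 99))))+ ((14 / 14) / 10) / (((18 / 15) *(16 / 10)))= 38324893 / 732800640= 0.05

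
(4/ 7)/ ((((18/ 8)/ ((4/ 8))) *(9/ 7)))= 8/ 81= 0.10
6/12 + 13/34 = 15/17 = 0.88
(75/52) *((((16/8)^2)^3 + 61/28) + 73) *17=4968675/1456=3412.55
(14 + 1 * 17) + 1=32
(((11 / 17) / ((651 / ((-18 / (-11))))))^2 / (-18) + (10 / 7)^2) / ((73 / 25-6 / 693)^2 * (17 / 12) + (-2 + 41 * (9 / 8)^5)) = 1858233503047680000 / 76385533114787898739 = 0.02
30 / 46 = 0.65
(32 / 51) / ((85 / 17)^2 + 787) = 8 / 10353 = 0.00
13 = 13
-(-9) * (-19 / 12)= -57 / 4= -14.25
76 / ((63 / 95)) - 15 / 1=6275 / 63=99.60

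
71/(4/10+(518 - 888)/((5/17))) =-355/6288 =-0.06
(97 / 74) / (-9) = -97 / 666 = -0.15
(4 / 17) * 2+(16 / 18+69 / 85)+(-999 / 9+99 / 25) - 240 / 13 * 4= -8886599 / 49725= -178.71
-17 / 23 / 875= -17 / 20125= -0.00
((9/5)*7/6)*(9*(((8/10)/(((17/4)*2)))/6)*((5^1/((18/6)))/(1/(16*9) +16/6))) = 864/4675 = 0.18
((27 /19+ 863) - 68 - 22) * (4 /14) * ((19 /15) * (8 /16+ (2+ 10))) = 10510 /3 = 3503.33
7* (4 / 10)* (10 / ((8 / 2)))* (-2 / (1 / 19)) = -266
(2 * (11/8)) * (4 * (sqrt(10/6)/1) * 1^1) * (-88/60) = -242 * sqrt(15)/45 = -20.83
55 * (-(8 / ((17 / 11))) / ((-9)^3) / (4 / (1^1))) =1210 / 12393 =0.10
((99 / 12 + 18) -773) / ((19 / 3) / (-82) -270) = 12669 / 4582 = 2.76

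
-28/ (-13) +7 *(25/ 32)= 7.62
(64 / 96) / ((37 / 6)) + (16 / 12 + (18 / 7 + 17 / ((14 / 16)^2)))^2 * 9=6135.15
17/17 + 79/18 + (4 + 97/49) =11.37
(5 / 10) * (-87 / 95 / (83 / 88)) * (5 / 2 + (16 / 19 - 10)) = 484242 / 149815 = 3.23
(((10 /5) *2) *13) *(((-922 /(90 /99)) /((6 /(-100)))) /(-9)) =-97663.70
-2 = -2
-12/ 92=-3/ 23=-0.13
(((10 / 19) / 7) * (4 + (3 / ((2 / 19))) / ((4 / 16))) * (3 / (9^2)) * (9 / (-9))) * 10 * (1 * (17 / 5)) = -11.17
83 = 83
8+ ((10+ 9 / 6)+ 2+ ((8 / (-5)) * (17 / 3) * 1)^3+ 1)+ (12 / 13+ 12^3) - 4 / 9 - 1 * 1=88158769 / 87750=1004.66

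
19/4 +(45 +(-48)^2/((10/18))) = 83939/20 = 4196.95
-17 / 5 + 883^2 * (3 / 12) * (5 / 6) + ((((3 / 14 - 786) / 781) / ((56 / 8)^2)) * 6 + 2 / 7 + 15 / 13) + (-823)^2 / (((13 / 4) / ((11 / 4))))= 307387693827583 / 417897480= 735557.66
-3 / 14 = -0.21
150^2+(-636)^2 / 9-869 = 66575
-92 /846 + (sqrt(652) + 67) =2 *sqrt(163) + 28295 /423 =92.43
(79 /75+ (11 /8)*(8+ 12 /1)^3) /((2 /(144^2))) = 2851473024 /25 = 114058920.96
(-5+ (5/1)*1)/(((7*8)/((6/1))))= 0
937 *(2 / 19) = 1874 / 19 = 98.63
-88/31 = -2.84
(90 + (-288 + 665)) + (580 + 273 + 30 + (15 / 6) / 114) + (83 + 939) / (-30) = 1315.96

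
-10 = -10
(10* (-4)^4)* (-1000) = -2560000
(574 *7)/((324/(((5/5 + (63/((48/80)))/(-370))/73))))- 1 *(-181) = 158503921/875124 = 181.12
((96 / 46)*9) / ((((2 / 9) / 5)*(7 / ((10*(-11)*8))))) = -8553600 / 161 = -53127.95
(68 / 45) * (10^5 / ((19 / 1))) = 1360000 / 171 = 7953.22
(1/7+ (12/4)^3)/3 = 190/21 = 9.05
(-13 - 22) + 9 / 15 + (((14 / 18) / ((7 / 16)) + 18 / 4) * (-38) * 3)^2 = 23046497 / 45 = 512144.38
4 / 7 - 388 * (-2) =5436 / 7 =776.57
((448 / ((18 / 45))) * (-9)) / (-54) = 560 / 3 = 186.67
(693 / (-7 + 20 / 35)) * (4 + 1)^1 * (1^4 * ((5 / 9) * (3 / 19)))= -47.28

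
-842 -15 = -857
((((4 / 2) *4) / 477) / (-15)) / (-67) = 8 / 479385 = 0.00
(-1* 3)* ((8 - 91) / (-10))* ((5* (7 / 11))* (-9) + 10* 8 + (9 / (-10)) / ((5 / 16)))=-3319917 / 2750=-1207.24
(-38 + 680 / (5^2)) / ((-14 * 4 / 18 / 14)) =243 / 5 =48.60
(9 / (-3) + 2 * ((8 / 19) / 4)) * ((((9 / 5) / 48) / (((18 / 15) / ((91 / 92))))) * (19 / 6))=-4823 / 17664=-0.27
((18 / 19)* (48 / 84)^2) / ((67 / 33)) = 9504 / 62377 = 0.15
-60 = -60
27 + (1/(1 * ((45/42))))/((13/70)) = 1249/39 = 32.03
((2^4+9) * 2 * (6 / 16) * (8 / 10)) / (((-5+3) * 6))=-5 / 4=-1.25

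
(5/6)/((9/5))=25/54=0.46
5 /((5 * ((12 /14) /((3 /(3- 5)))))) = -7 /4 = -1.75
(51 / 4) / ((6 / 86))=731 / 4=182.75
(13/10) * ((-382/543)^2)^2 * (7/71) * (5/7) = 138409789544/6172451228871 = 0.02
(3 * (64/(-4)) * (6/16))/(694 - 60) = -9/317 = -0.03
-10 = -10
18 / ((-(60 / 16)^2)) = -1.28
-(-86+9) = 77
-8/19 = -0.42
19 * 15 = 285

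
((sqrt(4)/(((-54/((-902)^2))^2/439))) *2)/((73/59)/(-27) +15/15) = 1071575312112701/2565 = 417768152870.45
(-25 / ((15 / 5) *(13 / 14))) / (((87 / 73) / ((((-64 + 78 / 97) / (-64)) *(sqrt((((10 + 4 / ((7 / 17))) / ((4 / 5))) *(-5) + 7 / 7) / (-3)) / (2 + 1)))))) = -5593625 *sqrt(71862) / 94786848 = -15.82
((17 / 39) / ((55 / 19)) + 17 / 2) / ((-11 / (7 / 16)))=-259777 / 755040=-0.34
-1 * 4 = -4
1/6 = 0.17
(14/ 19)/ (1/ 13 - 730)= -182/ 180291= -0.00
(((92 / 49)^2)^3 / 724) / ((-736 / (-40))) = 8238519040 / 2505272983381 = 0.00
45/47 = 0.96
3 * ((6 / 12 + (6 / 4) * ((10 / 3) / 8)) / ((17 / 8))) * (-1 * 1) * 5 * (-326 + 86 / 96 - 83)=881505 / 272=3240.83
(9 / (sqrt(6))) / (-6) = -sqrt(6) / 4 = -0.61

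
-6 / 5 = -1.20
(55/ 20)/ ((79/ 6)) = 33/ 158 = 0.21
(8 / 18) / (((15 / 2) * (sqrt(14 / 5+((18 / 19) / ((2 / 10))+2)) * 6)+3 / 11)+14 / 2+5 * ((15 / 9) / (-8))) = -2200352 / 15313283283+278784 * sqrt(86070) / 25522138805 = 0.00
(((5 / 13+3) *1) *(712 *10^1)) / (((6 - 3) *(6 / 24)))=1253120 / 39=32131.28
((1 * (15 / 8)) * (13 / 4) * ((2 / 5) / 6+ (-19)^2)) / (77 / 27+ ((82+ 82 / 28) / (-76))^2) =67254144048 / 125341859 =536.57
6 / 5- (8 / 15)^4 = 56654 / 50625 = 1.12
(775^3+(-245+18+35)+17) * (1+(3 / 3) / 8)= 523669725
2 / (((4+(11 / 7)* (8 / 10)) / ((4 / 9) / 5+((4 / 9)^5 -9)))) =-799169 / 236196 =-3.38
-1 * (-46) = 46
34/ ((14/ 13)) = 221/ 7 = 31.57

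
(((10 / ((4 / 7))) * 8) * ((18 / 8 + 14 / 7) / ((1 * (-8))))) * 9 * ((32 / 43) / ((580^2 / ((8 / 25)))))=-2142 / 4520375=-0.00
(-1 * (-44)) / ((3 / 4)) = 58.67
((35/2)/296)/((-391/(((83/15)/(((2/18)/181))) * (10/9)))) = -525805/347208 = -1.51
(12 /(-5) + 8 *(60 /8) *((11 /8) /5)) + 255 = 269.10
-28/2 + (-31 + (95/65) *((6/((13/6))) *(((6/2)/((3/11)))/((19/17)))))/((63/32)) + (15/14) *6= -4691/1521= -3.08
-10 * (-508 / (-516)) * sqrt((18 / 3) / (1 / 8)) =-68.21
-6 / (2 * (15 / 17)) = -3.40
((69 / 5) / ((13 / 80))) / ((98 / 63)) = 4968 / 91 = 54.59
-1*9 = -9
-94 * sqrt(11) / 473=-0.66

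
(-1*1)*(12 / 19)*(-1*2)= 24 / 19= 1.26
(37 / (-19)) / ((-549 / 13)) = 481 / 10431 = 0.05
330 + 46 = 376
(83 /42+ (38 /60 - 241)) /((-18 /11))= 145.68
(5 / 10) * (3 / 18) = 1 / 12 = 0.08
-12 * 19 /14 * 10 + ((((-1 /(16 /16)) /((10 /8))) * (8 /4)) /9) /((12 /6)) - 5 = -52903 /315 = -167.95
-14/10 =-7/5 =-1.40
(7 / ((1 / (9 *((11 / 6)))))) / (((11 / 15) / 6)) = 945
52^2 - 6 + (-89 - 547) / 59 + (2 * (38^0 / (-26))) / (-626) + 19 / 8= 5165550977 / 1920568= 2689.60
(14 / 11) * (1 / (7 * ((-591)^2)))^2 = 2 / 9393785705997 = 0.00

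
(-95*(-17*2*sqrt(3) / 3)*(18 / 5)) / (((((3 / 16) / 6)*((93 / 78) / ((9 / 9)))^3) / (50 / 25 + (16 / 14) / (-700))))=5336606785536*sqrt(3) / 36493975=253282.20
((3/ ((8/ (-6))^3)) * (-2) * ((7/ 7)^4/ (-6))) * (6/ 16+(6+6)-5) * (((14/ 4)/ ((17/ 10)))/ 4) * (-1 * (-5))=-278775/ 34816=-8.01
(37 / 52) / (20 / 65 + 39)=37 / 2044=0.02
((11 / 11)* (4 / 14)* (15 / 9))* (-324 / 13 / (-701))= 1080 / 63791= 0.02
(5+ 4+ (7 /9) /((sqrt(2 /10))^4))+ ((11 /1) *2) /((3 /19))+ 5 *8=1870 /9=207.78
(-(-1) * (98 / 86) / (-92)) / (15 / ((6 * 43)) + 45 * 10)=-0.00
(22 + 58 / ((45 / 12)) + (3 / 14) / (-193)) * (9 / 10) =4555437 / 135100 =33.72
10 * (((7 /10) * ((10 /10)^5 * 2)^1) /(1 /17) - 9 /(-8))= 997 /4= 249.25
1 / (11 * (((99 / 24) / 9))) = 24 / 121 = 0.20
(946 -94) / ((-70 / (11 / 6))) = -781 / 35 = -22.31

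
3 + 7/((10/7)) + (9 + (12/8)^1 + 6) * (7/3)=232/5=46.40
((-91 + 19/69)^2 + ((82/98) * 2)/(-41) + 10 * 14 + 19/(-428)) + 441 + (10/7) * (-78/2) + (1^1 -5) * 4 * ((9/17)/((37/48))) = 549233485815541/62804198268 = 8745.17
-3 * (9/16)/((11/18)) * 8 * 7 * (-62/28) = 7533/22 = 342.41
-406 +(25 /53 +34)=-371.53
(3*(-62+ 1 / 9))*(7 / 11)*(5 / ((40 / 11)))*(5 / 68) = -11.95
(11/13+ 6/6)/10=12/65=0.18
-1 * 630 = -630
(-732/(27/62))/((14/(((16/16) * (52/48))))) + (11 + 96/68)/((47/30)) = -18445447/151011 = -122.15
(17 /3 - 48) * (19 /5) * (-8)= 19304 /15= 1286.93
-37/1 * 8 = -296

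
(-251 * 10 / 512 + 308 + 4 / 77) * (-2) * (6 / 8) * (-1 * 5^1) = 89635275 / 39424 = 2273.62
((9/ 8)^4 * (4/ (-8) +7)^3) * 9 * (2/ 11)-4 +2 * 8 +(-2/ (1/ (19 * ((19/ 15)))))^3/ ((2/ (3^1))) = -33766807420751/ 202752000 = -166542.41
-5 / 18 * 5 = -25 / 18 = -1.39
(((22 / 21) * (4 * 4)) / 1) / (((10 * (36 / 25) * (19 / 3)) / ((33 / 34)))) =1210 / 6783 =0.18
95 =95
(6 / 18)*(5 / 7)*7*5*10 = 250 / 3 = 83.33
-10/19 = -0.53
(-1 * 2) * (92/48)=-23/6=-3.83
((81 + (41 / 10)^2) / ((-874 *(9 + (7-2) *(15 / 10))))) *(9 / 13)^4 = -21391047 / 13729272700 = -0.00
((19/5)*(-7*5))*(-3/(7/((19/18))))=361/6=60.17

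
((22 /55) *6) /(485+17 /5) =2 /407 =0.00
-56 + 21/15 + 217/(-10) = -763/10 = -76.30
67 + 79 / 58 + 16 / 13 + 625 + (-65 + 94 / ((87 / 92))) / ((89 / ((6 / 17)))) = 694.73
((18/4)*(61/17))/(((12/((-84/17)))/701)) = -2693943/578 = -4660.80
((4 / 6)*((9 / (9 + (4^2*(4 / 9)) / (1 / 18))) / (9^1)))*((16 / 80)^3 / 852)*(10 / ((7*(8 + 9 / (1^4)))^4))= 1 / 438883526152575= 0.00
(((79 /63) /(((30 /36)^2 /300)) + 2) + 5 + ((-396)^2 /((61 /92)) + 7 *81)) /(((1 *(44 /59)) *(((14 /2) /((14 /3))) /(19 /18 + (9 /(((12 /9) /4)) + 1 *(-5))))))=112926950195 /23058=4897517.14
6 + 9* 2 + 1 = 25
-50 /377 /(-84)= 0.00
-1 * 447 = -447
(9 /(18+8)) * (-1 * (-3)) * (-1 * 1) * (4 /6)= -9 /13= -0.69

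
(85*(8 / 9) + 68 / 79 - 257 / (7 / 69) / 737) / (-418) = -267690625 / 1533244482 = -0.17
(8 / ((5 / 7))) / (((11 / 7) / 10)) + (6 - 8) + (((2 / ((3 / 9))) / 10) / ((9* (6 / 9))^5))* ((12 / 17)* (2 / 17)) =118917731 / 1716660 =69.27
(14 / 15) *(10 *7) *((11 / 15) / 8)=539 / 90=5.99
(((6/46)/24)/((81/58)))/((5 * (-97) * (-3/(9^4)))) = 783/44620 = 0.02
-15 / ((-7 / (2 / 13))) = 30 / 91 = 0.33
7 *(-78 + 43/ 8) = -4067/ 8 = -508.38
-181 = -181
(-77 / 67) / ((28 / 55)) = -605 / 268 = -2.26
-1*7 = -7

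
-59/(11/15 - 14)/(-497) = -885/98903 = -0.01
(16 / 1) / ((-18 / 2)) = -16 / 9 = -1.78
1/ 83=0.01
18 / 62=9 / 31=0.29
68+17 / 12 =69.42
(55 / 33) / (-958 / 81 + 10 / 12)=-270 / 1781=-0.15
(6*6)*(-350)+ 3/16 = -201597/16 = -12599.81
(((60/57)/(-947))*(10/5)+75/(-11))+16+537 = 108101504/197923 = 546.18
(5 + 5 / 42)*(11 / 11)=215 / 42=5.12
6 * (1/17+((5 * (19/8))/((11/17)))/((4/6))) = 247623/1496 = 165.52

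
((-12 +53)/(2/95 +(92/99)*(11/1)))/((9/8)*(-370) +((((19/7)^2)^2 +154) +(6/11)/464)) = -3703350420/192421061717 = -0.02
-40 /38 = -20 /19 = -1.05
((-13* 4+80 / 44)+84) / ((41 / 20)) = 7440 / 451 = 16.50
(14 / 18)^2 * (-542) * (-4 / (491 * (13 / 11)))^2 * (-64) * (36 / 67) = 13162569728 / 24567841467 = 0.54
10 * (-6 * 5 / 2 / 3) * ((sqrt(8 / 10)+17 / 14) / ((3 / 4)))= -1700 / 21 - 80 * sqrt(5) / 3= -140.58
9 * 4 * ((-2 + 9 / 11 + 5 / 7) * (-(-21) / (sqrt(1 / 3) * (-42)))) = 648 * sqrt(3) / 77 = 14.58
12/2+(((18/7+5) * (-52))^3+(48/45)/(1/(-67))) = -61030086.50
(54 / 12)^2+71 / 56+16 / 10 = 6473 / 280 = 23.12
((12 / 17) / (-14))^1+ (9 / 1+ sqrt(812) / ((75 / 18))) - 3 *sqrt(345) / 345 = -sqrt(345) / 115+ 12 *sqrt(203) / 25+ 1065 / 119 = 15.63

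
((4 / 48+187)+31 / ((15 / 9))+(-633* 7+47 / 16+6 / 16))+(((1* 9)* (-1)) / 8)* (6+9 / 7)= -4230.20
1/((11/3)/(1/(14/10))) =15/77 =0.19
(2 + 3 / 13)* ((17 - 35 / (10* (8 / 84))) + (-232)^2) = 6241293 / 52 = 120024.87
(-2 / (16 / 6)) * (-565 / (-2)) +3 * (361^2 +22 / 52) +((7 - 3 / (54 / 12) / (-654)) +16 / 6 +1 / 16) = 79734229963 / 204048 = 390762.12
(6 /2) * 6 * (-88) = -1584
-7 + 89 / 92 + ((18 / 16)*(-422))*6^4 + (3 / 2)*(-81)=-56617125 / 92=-615403.53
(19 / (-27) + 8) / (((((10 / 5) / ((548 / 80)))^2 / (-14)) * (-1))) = 25882451 / 21600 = 1198.26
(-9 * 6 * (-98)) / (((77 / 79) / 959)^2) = 619890745068 / 121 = 5123064008.83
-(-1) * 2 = 2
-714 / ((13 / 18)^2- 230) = 231336 / 74351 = 3.11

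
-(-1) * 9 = 9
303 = 303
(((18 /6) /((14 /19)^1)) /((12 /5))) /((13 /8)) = 95 /91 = 1.04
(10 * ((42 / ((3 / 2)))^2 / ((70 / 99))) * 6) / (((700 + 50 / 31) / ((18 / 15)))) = 2062368 / 18125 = 113.79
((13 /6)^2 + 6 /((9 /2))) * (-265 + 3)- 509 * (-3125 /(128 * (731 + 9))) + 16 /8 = -1560.48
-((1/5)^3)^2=-1/15625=-0.00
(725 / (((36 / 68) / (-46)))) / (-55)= 113390 / 99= 1145.35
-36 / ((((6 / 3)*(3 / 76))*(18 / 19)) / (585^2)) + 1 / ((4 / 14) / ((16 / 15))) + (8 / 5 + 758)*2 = -2470841656 / 15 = -164722777.07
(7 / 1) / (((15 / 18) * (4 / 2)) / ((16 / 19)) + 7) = 336 / 431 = 0.78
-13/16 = -0.81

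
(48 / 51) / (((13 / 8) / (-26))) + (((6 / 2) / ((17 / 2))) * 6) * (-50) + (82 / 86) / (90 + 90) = -15912743 / 131580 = -120.94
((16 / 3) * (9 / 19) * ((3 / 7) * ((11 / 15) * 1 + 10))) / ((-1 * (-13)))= 1104 / 1235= 0.89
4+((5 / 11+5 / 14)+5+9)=2897 / 154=18.81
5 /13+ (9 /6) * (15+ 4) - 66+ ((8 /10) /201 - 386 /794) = -390022327 /10373610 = -37.60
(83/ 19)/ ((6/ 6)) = 83/ 19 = 4.37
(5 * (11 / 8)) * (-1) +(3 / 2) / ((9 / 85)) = 175 / 24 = 7.29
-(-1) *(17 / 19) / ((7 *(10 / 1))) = 17 / 1330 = 0.01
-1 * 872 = -872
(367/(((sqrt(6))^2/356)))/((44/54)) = 293967/11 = 26724.27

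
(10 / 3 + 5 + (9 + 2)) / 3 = 6.44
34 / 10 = 17 / 5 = 3.40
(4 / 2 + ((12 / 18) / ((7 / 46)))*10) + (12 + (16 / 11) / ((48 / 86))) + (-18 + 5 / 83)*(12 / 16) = 46.96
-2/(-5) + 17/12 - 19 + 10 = -431/60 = -7.18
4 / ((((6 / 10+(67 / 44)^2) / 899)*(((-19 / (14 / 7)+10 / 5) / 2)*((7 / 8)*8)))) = -27847424 / 593313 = -46.94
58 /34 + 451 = 7696 /17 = 452.71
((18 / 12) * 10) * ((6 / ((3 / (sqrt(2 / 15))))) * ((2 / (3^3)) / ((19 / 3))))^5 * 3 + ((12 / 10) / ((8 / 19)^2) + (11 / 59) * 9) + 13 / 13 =4096 * sqrt(30) / 10965837738825 + 89177 / 9440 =9.45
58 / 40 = 29 / 20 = 1.45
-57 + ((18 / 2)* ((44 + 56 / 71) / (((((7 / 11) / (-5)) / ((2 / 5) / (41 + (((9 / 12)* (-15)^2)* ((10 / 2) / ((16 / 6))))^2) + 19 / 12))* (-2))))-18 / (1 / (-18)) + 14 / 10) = 128622200492887 / 46337392430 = 2775.78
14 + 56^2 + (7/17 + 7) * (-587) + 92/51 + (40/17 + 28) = -59596/51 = -1168.55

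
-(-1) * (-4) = -4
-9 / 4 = -2.25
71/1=71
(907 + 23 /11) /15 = 60.61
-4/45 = -0.09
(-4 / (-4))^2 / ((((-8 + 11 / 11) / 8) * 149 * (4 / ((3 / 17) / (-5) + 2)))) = -0.00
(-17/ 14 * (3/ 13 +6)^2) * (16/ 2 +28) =-2007666/ 1183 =-1697.10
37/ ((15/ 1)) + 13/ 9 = 176/ 45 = 3.91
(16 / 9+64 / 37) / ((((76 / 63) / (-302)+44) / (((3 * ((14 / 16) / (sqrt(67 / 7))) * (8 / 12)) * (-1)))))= -1080254 * sqrt(469) / 518772893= -0.05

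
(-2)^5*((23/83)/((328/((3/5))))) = -276/17015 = -0.02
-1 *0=0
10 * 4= 40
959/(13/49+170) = 46991/8343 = 5.63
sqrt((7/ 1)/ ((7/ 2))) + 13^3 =sqrt(2) + 2197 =2198.41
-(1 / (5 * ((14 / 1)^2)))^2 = -1 / 960400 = -0.00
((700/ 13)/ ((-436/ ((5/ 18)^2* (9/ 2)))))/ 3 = -0.01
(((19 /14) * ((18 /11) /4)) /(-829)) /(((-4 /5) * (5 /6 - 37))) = -2565 /110814088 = -0.00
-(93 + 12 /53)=-4941 /53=-93.23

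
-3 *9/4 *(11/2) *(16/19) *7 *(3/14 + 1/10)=-6534/95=-68.78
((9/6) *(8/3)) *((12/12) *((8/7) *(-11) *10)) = -3520/7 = -502.86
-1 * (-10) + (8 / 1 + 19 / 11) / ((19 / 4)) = 2518 / 209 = 12.05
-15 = -15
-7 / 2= -3.50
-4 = -4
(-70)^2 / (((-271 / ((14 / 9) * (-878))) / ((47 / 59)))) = 2830847600 / 143901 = 19672.19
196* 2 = 392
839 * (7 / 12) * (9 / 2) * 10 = 88095 / 4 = 22023.75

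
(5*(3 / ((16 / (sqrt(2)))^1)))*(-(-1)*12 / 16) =45*sqrt(2) / 64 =0.99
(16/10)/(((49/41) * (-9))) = -328/2205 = -0.15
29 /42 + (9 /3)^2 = 407 /42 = 9.69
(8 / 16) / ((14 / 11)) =11 / 28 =0.39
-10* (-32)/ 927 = 320/ 927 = 0.35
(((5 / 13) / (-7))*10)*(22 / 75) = -44 / 273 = -0.16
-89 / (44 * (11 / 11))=-89 / 44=-2.02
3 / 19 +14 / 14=1.16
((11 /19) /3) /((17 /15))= 55 /323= 0.17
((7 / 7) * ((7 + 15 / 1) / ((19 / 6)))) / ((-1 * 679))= -132 / 12901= -0.01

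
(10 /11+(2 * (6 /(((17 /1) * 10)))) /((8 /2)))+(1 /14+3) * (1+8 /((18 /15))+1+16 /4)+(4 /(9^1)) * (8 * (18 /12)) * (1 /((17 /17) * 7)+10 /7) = 631101 /13090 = 48.21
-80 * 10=-800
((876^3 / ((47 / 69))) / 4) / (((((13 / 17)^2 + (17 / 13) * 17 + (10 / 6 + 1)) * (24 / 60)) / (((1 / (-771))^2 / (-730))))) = -24866147826 / 445793432315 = -0.06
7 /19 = 0.37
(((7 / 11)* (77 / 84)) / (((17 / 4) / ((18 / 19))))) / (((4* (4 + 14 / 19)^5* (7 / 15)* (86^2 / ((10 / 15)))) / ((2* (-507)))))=-22024249 / 8249276520000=-0.00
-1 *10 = -10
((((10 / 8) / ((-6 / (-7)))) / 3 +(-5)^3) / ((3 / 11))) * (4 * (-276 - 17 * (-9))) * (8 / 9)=16172860 / 81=199664.94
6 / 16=3 / 8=0.38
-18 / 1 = -18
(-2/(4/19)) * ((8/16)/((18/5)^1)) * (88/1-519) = 40945/72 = 568.68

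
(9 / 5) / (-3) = -3 / 5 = -0.60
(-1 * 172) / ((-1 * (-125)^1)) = -172 / 125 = -1.38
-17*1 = -17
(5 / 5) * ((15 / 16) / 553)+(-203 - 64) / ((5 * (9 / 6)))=-1574869 / 44240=-35.60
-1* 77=-77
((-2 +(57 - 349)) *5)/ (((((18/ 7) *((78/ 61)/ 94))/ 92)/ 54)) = -2714131560/ 13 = -208779350.77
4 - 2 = 2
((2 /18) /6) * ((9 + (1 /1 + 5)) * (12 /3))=10 /9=1.11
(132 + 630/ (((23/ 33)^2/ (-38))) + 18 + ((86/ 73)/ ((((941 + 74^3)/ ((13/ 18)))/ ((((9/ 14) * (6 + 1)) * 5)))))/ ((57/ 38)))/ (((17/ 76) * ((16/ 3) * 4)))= -516784471824913/ 50191596176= -10296.24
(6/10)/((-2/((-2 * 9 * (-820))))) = -4428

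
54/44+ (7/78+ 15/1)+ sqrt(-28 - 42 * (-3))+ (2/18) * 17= 7 * sqrt(2)+ 23431/1287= 28.11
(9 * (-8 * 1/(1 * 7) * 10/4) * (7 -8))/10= 18/7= 2.57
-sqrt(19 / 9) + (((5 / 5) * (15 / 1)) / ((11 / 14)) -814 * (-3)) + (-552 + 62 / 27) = 567682 / 297 -sqrt(19) / 3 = 1909.93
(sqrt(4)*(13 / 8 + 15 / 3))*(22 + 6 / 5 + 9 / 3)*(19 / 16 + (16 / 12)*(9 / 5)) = 1992641 / 1600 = 1245.40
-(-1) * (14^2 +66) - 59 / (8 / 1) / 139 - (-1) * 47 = 343549 / 1112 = 308.95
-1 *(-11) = 11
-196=-196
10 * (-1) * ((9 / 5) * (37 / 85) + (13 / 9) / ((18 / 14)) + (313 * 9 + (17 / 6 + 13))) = -195171871 / 6885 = -28347.40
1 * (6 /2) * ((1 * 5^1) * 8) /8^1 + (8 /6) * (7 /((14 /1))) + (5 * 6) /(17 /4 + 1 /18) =2105 /93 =22.63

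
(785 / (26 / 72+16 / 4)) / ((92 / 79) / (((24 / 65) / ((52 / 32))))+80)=136512 / 64559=2.11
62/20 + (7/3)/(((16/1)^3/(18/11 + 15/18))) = 12576329/4055040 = 3.10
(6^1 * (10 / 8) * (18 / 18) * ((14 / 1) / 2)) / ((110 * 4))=21 / 176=0.12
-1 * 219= -219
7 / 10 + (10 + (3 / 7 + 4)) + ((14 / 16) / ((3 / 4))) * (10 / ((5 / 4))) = 5137 / 210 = 24.46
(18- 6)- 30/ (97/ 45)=-186/ 97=-1.92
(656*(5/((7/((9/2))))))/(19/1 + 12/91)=191880/1741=110.21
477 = 477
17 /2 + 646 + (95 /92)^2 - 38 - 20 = 5057801 /8464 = 597.57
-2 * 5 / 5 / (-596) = 1 / 298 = 0.00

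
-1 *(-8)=8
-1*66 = -66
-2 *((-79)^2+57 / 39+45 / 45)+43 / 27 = -12485.33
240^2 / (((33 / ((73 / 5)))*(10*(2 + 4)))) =4672 / 11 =424.73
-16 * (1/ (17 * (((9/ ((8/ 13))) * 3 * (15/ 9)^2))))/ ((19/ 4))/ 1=-512/ 314925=-0.00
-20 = -20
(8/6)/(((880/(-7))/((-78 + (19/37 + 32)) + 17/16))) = 184093/390720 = 0.47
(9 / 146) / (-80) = -9 / 11680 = -0.00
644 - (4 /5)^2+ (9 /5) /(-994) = 15987451 /24850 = 643.36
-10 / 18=-5 / 9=-0.56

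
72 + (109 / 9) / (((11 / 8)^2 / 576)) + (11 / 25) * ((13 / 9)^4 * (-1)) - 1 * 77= 73094007784 / 19847025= 3682.87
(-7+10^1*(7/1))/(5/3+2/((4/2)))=189/8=23.62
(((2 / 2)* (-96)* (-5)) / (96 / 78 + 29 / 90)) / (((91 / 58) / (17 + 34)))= 127785600 / 12719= 10046.83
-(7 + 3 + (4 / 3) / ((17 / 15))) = -190 / 17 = -11.18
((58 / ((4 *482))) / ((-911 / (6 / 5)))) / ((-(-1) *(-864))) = 29 / 632306880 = 0.00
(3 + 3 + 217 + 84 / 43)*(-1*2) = -19346 / 43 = -449.91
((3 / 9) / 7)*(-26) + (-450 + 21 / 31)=-293315 / 651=-450.56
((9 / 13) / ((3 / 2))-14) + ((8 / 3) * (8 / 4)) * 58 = 11536 / 39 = 295.79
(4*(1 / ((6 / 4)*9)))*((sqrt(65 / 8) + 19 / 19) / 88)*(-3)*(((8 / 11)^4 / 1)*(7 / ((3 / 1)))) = -7168*sqrt(130) / 4348377 - 28672 / 4348377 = -0.03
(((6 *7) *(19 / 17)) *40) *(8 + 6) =446880 / 17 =26287.06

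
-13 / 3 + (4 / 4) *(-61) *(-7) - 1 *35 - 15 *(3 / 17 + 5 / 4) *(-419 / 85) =1710215 / 3468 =493.14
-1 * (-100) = 100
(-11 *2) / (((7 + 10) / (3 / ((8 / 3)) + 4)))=-451 / 68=-6.63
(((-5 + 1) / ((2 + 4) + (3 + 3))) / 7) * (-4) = 4 / 21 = 0.19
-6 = -6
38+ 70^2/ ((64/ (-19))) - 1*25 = -23067/ 16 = -1441.69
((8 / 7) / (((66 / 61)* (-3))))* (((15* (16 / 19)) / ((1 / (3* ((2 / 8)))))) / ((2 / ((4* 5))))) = -48800 / 1463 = -33.36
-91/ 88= -1.03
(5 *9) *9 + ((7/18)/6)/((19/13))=831151/2052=405.04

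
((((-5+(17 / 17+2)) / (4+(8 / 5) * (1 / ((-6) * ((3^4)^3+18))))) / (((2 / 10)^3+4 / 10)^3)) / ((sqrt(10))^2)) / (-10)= 23066796875 / 313326928736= 0.07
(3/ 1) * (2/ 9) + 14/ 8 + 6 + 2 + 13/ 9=427/ 36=11.86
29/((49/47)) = 1363/49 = 27.82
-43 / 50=-0.86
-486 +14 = -472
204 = 204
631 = 631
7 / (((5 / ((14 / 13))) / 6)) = 588 / 65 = 9.05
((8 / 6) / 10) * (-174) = -116 / 5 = -23.20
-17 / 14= -1.21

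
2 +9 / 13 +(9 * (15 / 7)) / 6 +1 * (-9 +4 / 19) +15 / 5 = 405 / 3458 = 0.12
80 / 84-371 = -370.05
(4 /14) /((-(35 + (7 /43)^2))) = -1849 /226674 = -0.01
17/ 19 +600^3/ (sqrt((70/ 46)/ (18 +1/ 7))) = 17/ 19 +43200000 * sqrt(14605)/ 7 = 745824229.24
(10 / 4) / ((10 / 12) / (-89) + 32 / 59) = 78765 / 16793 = 4.69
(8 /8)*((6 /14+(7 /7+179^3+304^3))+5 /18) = 4262555393 /126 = 33829804.71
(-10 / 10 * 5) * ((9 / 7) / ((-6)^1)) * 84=90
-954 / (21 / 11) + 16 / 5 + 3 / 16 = -277943 / 560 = -496.33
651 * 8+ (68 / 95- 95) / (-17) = 8419877 / 1615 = 5213.55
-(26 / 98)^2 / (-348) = 169 / 835548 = 0.00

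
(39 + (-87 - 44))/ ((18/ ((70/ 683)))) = -0.52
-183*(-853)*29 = 4526871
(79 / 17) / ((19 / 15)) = 1185 / 323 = 3.67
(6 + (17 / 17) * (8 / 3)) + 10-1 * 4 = 44 / 3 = 14.67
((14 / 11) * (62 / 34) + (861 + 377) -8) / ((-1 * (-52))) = 57611 / 2431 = 23.70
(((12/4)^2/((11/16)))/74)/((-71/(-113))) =8136/28897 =0.28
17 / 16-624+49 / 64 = -39819 / 64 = -622.17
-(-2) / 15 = 2 / 15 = 0.13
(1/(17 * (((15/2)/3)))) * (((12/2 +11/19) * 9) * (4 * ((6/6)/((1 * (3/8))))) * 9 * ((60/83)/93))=864000/831079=1.04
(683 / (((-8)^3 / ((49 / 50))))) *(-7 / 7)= 33467 / 25600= 1.31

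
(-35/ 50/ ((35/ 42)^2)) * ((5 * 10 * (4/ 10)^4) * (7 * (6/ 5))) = -169344/ 15625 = -10.84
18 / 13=1.38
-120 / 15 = -8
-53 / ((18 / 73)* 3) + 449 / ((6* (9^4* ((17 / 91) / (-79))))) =-25588189 / 334611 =-76.47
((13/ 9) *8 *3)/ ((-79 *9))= -0.05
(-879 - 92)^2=942841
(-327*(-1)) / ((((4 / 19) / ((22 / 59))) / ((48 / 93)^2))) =8747904 / 56699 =154.29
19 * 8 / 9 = 152 / 9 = 16.89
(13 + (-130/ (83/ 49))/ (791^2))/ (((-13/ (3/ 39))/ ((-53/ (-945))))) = -56170301/ 13019974695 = -0.00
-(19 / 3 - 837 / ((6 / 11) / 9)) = 82825 / 6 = 13804.17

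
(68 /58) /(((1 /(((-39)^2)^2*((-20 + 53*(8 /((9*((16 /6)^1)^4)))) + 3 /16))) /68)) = -6463205868483 /1856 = -3482330748.11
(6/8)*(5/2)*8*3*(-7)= -315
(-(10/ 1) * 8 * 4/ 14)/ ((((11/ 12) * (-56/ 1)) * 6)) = 40/ 539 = 0.07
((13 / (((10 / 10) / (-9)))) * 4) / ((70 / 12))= -2808 / 35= -80.23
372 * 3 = 1116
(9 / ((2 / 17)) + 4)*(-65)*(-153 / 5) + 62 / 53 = 16972261 / 106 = 160115.67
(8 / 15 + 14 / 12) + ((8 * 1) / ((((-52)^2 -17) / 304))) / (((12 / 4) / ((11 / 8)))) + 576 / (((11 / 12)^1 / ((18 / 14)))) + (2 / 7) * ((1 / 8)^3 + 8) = 645363767387 / 794492160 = 812.30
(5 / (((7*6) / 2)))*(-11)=-55 / 21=-2.62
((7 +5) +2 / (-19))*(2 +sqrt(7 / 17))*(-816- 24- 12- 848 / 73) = -28495888 / 1387- 14247944*sqrt(119) / 23579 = -27136.72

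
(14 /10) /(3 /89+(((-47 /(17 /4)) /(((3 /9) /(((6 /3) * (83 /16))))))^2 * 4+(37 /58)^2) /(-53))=-32100939724 /205026096833245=-0.00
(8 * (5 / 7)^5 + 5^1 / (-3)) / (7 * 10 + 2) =-9035 / 3630312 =-0.00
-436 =-436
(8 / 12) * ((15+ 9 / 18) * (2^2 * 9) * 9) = 3348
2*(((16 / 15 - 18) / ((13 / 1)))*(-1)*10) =1016 / 39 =26.05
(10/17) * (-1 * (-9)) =90/17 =5.29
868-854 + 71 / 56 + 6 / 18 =2621 / 168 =15.60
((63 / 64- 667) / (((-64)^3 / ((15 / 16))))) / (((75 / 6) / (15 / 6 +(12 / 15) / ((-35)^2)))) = 31337559 / 65766686720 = 0.00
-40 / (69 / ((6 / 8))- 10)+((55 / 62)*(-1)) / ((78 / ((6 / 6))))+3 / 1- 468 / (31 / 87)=-259923683 / 198276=-1310.92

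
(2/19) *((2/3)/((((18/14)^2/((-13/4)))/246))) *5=-261170/1539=-169.70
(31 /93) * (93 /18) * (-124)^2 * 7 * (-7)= -11678072 /9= -1297563.56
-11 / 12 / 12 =-11 / 144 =-0.08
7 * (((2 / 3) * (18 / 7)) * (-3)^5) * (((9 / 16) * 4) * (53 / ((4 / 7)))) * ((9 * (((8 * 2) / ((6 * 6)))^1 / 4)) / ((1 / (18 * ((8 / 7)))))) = -12518388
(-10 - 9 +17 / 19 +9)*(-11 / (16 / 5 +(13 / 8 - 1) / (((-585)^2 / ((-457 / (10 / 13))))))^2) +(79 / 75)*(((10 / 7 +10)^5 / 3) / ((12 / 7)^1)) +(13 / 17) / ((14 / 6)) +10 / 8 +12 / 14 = 6073717347688709378079409 / 152054950771815049476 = 39944.23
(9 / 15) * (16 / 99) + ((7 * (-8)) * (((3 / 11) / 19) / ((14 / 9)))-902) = -2829086 / 3135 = -902.42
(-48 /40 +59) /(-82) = -289 /410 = -0.70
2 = 2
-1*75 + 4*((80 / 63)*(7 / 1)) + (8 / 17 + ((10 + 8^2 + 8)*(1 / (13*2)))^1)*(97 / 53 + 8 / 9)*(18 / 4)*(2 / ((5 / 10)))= 14542031 / 105417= 137.95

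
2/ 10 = 1/ 5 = 0.20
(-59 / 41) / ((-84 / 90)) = 885 / 574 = 1.54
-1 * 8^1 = -8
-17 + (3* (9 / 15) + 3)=-61 / 5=-12.20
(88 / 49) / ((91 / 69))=6072 / 4459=1.36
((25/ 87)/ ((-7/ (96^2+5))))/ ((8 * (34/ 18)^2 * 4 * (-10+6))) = 6224175/ 7509376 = 0.83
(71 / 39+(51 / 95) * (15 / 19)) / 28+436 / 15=4103581 / 140790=29.15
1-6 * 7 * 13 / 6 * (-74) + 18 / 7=6737.57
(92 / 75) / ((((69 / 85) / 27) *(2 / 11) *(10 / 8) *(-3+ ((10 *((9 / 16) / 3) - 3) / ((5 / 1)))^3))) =-225280 / 3779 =-59.61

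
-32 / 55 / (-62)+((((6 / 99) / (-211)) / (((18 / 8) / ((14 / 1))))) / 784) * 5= 0.01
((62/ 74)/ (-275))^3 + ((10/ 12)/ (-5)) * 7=-7373968944371/ 6320544656250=-1.17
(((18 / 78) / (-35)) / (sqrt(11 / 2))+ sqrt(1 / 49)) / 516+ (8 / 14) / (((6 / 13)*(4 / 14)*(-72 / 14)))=-13691 / 16254-sqrt(22) / 860860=-0.84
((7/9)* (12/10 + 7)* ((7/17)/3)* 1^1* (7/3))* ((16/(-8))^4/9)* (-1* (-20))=900032/12393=72.62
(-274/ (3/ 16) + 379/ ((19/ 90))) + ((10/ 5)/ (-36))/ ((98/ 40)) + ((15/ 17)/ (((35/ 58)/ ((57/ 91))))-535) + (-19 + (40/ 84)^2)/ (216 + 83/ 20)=-32015631227/ 159868527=-200.26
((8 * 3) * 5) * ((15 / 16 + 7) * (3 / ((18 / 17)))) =10795 / 4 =2698.75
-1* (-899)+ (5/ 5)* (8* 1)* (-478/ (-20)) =5451/ 5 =1090.20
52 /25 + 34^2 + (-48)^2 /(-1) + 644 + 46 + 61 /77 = -876121 /1925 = -455.13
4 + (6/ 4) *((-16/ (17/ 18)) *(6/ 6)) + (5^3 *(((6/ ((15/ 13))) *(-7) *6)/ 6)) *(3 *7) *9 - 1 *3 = -14619565/ 17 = -859974.41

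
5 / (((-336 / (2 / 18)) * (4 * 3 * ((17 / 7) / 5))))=-25 / 88128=-0.00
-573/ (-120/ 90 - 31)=17.72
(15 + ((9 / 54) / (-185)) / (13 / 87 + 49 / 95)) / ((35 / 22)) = 9589217 / 1017130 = 9.43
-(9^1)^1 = -9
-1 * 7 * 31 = -217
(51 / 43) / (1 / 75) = 88.95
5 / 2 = 2.50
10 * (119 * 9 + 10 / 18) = 96440 / 9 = 10715.56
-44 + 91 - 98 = -51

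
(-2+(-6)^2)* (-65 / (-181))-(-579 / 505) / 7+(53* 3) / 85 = 154938286 / 10877195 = 14.24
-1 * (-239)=239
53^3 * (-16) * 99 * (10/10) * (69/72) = -225995286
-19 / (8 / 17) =-323 / 8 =-40.38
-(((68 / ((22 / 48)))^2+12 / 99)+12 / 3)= -7991768 / 363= -22015.89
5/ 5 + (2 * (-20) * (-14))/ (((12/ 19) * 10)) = 269/ 3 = 89.67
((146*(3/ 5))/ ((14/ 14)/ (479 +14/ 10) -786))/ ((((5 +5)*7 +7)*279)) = -350692/ 67598658435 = -0.00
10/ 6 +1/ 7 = 38/ 21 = 1.81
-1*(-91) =91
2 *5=10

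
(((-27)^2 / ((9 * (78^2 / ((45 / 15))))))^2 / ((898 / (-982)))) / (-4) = 357939 / 820728896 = 0.00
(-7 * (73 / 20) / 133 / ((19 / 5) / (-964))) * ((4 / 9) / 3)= 70372 / 9747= 7.22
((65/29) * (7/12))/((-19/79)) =-35945/6612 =-5.44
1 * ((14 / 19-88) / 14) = -829 / 133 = -6.23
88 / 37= 2.38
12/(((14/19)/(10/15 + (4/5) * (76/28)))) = 11324/245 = 46.22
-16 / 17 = -0.94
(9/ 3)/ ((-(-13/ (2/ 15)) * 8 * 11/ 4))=1/ 715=0.00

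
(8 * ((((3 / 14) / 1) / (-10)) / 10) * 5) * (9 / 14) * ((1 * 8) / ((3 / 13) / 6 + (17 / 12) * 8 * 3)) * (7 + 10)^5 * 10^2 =-5315944608 / 2891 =-1838790.94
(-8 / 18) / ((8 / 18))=-1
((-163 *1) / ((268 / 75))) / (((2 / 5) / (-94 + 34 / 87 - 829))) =1635440125 / 15544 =105213.60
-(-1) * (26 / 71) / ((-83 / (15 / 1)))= -390 / 5893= -0.07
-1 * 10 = -10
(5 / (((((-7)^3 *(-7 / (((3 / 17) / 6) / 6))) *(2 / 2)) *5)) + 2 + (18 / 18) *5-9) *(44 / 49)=-10775677 / 6000099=-1.80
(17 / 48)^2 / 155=0.00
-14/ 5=-2.80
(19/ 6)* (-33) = -209/ 2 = -104.50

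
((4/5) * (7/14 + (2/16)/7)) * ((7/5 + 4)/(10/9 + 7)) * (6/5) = 21141/63875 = 0.33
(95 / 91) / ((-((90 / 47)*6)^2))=-41971 / 5307120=-0.01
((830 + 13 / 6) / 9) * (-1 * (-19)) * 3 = 94867 / 18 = 5270.39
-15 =-15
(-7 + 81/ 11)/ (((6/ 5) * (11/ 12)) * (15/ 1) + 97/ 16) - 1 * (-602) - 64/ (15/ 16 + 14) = 567288530/ 949069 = 597.73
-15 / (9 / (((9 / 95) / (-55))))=3 / 1045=0.00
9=9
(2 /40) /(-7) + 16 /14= 159 /140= 1.14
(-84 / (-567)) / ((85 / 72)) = 32 / 255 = 0.13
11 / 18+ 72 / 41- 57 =-40319 / 738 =-54.63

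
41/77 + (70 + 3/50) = 271781/3850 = 70.59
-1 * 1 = -1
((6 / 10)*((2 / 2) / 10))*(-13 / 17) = -39 / 850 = -0.05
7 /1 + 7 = 14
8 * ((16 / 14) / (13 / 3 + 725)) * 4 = 192 / 3829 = 0.05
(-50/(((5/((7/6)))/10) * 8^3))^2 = 0.05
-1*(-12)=12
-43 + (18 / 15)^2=-1039 / 25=-41.56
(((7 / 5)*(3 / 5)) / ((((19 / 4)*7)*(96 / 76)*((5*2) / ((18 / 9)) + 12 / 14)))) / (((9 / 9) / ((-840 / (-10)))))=294 / 1025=0.29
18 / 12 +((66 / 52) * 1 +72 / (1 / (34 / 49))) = 33588 / 637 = 52.73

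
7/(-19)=-7/19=-0.37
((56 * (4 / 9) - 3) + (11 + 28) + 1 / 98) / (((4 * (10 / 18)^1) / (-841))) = -45172633 / 1960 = -23047.26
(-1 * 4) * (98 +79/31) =-12468/31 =-402.19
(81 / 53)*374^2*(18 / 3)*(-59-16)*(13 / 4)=-16570060650 / 53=-312642653.77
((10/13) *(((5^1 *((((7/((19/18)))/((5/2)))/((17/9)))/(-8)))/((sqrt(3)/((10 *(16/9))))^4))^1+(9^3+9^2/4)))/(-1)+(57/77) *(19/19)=3261046941479/471404934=6917.72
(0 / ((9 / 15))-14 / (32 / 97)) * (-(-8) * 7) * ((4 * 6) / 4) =-14259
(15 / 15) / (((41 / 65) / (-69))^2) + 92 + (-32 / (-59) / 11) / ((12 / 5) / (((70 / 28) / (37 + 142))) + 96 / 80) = 28454590496599 / 2359765947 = 12058.23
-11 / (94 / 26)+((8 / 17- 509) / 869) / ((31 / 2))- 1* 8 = -238495427 / 21524261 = -11.08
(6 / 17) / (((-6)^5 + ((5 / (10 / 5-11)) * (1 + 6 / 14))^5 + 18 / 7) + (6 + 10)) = -2977309629 / 65442078798983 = -0.00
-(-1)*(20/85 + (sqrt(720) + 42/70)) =71/85 + 12*sqrt(5) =27.67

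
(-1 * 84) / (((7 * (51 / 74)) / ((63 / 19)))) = -18648 / 323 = -57.73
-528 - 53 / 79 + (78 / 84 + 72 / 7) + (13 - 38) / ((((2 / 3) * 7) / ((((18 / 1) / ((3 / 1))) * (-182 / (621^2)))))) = -517.44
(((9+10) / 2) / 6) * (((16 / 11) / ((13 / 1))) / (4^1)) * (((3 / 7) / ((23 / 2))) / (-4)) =-19 / 46046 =-0.00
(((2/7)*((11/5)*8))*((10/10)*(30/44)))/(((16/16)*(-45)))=-8/105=-0.08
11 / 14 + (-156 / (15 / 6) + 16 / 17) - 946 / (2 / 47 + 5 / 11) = -1963.72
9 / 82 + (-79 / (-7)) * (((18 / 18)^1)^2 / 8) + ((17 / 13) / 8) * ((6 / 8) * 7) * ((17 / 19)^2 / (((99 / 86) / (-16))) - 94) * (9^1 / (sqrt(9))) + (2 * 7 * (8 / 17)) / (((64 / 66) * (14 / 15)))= -81171853171 / 309992144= -261.85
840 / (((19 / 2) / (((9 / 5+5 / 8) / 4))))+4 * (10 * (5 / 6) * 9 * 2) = 24837 / 38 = 653.61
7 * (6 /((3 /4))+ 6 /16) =469 /8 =58.62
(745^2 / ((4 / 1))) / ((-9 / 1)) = -555025 / 36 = -15417.36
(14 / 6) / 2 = 7 / 6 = 1.17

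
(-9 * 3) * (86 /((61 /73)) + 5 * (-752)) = 6023214 /61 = 98741.21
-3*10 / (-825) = 2 / 55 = 0.04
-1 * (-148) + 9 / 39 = 1927 / 13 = 148.23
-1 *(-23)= 23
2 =2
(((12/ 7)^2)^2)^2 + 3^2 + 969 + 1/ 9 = 54617378467/ 51883209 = 1052.70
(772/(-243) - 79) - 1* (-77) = -1258/243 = -5.18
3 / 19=0.16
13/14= 0.93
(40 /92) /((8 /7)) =35 /92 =0.38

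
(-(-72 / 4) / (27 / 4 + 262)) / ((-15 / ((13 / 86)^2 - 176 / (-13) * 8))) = -12498918 / 25839775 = -0.48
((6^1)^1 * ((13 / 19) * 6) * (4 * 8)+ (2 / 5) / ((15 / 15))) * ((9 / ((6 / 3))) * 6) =2022786 / 95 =21292.48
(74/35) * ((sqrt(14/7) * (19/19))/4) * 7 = 37 * sqrt(2)/10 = 5.23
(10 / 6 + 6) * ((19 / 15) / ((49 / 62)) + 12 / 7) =25.43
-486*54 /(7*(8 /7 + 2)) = -13122 /11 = -1192.91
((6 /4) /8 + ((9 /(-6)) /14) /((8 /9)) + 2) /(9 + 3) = 463 /2688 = 0.17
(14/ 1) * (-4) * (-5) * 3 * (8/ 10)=672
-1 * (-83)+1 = 84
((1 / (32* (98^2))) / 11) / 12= 0.00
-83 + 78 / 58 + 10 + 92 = 590 / 29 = 20.34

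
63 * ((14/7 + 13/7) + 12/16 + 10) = 3681/4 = 920.25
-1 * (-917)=917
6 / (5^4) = 6 / 625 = 0.01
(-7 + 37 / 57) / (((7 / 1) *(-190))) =0.00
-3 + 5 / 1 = 2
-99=-99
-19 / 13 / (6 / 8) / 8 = -19 / 78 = -0.24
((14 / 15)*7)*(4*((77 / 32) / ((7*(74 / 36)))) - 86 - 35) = -786.16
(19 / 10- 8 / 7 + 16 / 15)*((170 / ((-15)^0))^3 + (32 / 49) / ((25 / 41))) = 384176212916 / 42875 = 8960378.14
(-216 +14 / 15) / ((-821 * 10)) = 1613 / 61575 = 0.03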